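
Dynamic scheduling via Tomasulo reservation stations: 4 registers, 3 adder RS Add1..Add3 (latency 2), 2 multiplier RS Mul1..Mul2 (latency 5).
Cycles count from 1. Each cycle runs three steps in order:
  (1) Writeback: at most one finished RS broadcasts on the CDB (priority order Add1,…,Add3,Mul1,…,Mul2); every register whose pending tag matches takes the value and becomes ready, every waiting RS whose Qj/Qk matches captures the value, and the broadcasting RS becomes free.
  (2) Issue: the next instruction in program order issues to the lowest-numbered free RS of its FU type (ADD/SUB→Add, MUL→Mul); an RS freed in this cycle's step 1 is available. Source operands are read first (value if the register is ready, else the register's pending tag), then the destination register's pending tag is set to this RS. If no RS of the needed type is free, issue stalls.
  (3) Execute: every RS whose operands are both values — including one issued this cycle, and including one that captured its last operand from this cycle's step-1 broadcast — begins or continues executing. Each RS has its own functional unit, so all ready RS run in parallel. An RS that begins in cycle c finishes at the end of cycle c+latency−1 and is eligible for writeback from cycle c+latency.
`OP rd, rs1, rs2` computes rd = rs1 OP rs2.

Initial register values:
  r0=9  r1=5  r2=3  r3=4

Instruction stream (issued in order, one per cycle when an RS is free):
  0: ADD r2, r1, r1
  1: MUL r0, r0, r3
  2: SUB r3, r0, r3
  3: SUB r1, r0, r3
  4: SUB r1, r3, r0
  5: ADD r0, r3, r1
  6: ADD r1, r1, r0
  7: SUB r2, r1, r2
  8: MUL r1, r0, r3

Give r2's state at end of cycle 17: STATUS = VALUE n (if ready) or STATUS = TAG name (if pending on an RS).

STATUS = TAG Add3

  c1: issue ADD r2<-Add1  regs: r0:9,r1:5,r2:Add1,r3:4
  c2: issue MUL r0<-Mul1  regs: r0:Mul1,r1:5,r2:Add1,r3:4
  c3: CDB Add1=10; issue SUB r3<-Add1  regs: r0:Mul1,r1:5,r2:10,r3:Add1
  c4: issue SUB r1<-Add2  regs: r0:Mul1,r1:Add2,r2:10,r3:Add1
  c5: issue SUB r1<-Add3  regs: r0:Mul1,r1:Add3,r2:10,r3:Add1
  c6: stall  regs: r0:Mul1,r1:Add3,r2:10,r3:Add1
  c7: CDB Mul1=36; stall  regs: r0:36,r1:Add3,r2:10,r3:Add1
  c8: stall  regs: r0:36,r1:Add3,r2:10,r3:Add1
  c9: CDB Add1=32; issue ADD r0<-Add1  regs: r0:Add1,r1:Add3,r2:10,r3:32
  c10: stall  regs: r0:Add1,r1:Add3,r2:10,r3:32
  c11: CDB Add2=4; issue ADD r1<-Add2  regs: r0:Add1,r1:Add2,r2:10,r3:32
  c12: CDB Add3=-4; issue SUB r2<-Add3  regs: r0:Add1,r1:Add2,r2:Add3,r3:32
  c13: issue MUL r1<-Mul1  regs: r0:Add1,r1:Mul1,r2:Add3,r3:32
  c14: CDB Add1=28  regs: r0:28,r1:Mul1,r2:Add3,r3:32
  c15: -  regs: r0:28,r1:Mul1,r2:Add3,r3:32
  c16: CDB Add2=24  regs: r0:28,r1:Mul1,r2:Add3,r3:32
  c17: -  regs: r0:28,r1:Mul1,r2:Add3,r3:32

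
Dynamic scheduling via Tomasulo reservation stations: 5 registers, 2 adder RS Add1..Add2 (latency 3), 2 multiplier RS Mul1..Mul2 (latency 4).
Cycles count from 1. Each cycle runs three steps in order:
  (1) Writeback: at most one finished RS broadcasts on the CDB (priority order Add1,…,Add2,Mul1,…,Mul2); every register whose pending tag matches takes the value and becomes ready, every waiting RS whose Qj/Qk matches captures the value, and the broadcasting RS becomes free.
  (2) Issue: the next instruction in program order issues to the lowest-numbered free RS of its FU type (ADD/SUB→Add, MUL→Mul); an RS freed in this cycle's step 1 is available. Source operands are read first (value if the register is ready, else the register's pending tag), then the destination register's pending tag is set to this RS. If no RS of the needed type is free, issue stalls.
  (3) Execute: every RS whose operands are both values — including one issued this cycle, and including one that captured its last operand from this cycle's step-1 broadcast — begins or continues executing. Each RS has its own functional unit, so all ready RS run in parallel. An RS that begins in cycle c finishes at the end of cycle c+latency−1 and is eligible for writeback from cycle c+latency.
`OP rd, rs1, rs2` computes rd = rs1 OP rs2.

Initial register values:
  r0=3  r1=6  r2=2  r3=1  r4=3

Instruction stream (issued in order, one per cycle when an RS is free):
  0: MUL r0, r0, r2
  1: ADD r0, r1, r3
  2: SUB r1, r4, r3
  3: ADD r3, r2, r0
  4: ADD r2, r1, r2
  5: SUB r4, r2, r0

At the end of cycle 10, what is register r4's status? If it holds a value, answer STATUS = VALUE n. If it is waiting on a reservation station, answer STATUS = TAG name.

  c1: issue MUL r0<-Mul1  regs: r0:Mul1,r1:6,r2:2,r3:1,r4:3
  c2: issue ADD r0<-Add1  regs: r0:Add1,r1:6,r2:2,r3:1,r4:3
  c3: issue SUB r1<-Add2  regs: r0:Add1,r1:Add2,r2:2,r3:1,r4:3
  c4: stall  regs: r0:Add1,r1:Add2,r2:2,r3:1,r4:3
  c5: CDB Add1=7; issue ADD r3<-Add1  regs: r0:7,r1:Add2,r2:2,r3:Add1,r4:3
  c6: CDB Add2=2; issue ADD r2<-Add2  regs: r0:7,r1:2,r2:Add2,r3:Add1,r4:3
  c7: CDB Mul1=6; stall  regs: r0:7,r1:2,r2:Add2,r3:Add1,r4:3
  c8: CDB Add1=9; issue SUB r4<-Add1  regs: r0:7,r1:2,r2:Add2,r3:9,r4:Add1
  c9: CDB Add2=4  regs: r0:7,r1:2,r2:4,r3:9,r4:Add1
  c10: -  regs: r0:7,r1:2,r2:4,r3:9,r4:Add1

STATUS = TAG Add1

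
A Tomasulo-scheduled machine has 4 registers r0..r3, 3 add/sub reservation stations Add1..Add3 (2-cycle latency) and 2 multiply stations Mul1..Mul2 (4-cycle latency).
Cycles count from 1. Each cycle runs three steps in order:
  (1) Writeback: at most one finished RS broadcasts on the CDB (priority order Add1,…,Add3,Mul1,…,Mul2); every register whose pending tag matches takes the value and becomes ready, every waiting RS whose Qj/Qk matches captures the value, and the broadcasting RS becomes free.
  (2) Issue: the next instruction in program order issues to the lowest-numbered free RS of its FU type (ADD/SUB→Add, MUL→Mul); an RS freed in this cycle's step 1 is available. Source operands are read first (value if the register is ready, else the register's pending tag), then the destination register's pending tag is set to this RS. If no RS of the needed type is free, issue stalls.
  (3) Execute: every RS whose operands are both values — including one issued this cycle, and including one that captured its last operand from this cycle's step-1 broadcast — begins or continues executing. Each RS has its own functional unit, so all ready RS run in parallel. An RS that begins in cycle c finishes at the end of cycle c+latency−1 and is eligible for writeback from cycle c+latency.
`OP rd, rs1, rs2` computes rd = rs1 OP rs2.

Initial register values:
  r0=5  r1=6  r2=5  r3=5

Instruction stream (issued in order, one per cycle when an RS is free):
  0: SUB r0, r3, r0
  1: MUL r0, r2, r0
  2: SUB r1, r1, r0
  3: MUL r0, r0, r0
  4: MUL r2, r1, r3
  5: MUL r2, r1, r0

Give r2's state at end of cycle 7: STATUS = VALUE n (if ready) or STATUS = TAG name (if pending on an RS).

STATUS = TAG Mul1

  c1: issue SUB r0<-Add1  regs: r0:Add1,r1:6,r2:5,r3:5
  c2: issue MUL r0<-Mul1  regs: r0:Mul1,r1:6,r2:5,r3:5
  c3: CDB Add1=0; issue SUB r1<-Add1  regs: r0:Mul1,r1:Add1,r2:5,r3:5
  c4: issue MUL r0<-Mul2  regs: r0:Mul2,r1:Add1,r2:5,r3:5
  c5: stall  regs: r0:Mul2,r1:Add1,r2:5,r3:5
  c6: stall  regs: r0:Mul2,r1:Add1,r2:5,r3:5
  c7: CDB Mul1=0; issue MUL r2<-Mul1  regs: r0:Mul2,r1:Add1,r2:Mul1,r3:5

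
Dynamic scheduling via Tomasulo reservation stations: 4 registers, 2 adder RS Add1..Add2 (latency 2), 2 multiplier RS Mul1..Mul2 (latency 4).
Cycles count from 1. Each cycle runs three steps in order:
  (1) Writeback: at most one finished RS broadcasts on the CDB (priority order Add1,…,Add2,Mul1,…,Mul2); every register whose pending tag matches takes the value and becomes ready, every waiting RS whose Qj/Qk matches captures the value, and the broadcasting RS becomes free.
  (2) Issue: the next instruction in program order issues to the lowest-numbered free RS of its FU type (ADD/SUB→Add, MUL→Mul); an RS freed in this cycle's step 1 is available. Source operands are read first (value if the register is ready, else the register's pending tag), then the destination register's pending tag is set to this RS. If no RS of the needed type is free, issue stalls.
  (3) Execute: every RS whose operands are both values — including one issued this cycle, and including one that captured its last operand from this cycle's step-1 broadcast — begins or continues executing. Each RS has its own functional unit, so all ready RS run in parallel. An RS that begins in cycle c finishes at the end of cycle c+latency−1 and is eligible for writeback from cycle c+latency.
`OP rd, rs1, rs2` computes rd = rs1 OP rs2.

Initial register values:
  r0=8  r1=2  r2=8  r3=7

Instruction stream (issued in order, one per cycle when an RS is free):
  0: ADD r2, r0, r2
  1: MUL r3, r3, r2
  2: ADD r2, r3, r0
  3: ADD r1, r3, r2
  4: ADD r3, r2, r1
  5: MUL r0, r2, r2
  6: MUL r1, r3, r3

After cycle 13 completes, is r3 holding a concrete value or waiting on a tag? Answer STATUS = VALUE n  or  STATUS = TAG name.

STATUS = VALUE 352

  c1: issue ADD r2<-Add1  regs: r0:8,r1:2,r2:Add1,r3:7
  c2: issue MUL r3<-Mul1  regs: r0:8,r1:2,r2:Add1,r3:Mul1
  c3: CDB Add1=16; issue ADD r2<-Add1  regs: r0:8,r1:2,r2:Add1,r3:Mul1
  c4: issue ADD r1<-Add2  regs: r0:8,r1:Add2,r2:Add1,r3:Mul1
  c5: stall  regs: r0:8,r1:Add2,r2:Add1,r3:Mul1
  c6: stall  regs: r0:8,r1:Add2,r2:Add1,r3:Mul1
  c7: CDB Mul1=112; stall  regs: r0:8,r1:Add2,r2:Add1,r3:112
  c8: stall  regs: r0:8,r1:Add2,r2:Add1,r3:112
  c9: CDB Add1=120; issue ADD r3<-Add1  regs: r0:8,r1:Add2,r2:120,r3:Add1
  c10: issue MUL r0<-Mul1  regs: r0:Mul1,r1:Add2,r2:120,r3:Add1
  c11: CDB Add2=232; issue MUL r1<-Mul2  regs: r0:Mul1,r1:Mul2,r2:120,r3:Add1
  c12: -  regs: r0:Mul1,r1:Mul2,r2:120,r3:Add1
  c13: CDB Add1=352  regs: r0:Mul1,r1:Mul2,r2:120,r3:352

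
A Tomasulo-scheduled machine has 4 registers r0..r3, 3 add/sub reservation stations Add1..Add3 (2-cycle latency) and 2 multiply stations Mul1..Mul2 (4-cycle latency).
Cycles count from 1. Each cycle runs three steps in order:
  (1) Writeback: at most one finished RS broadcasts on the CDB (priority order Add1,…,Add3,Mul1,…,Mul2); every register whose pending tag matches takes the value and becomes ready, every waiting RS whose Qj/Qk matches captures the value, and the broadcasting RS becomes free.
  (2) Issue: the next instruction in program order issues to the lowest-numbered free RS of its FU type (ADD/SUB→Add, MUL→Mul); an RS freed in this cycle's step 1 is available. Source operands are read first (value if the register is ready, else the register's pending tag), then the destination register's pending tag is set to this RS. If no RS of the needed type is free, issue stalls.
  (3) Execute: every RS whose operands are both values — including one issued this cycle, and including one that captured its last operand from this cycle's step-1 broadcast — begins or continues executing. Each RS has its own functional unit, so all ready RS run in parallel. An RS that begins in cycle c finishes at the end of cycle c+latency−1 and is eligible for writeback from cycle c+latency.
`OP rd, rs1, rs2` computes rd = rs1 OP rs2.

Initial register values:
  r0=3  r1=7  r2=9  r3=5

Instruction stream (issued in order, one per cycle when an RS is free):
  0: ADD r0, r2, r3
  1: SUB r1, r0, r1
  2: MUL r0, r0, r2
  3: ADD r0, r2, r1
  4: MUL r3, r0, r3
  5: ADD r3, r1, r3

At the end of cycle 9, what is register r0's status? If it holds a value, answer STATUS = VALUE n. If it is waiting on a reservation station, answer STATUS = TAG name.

STATUS = VALUE 16

cycle 1: issue ADD r0<-Add1 // r0:Add1,r1:7,r2:9,r3:5
cycle 2: issue SUB r1<-Add2 // r0:Add1,r1:Add2,r2:9,r3:5
cycle 3: CDB Add1=14; issue MUL r0<-Mul1 // r0:Mul1,r1:Add2,r2:9,r3:5
cycle 4: issue ADD r0<-Add1 // r0:Add1,r1:Add2,r2:9,r3:5
cycle 5: CDB Add2=7; issue MUL r3<-Mul2 // r0:Add1,r1:7,r2:9,r3:Mul2
cycle 6: issue ADD r3<-Add2 // r0:Add1,r1:7,r2:9,r3:Add2
cycle 7: CDB Add1=16 // r0:16,r1:7,r2:9,r3:Add2
cycle 8: CDB Mul1=126 // r0:16,r1:7,r2:9,r3:Add2
cycle 9: - // r0:16,r1:7,r2:9,r3:Add2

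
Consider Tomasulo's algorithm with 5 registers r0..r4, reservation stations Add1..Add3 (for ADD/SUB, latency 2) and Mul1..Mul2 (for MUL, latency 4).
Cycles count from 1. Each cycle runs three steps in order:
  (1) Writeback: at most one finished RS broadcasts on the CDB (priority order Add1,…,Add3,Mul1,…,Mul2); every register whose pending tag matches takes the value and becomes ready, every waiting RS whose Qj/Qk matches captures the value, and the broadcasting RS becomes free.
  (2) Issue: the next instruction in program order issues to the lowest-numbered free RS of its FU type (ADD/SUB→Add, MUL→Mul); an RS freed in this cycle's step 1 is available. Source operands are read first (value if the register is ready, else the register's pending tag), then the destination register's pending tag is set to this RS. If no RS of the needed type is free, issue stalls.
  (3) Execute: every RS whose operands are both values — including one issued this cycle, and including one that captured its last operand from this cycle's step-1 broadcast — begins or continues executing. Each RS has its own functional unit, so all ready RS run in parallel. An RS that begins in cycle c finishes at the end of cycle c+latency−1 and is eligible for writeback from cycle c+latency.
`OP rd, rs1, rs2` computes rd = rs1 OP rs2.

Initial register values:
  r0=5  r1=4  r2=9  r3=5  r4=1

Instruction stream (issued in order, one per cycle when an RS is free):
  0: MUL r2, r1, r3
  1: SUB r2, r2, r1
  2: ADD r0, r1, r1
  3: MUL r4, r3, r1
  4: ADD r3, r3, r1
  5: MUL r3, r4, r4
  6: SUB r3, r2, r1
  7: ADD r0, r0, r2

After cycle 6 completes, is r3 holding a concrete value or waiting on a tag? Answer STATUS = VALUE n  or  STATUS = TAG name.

c1: issue MUL r2<-Mul1 | r0:5,r1:4,r2:Mul1,r3:5,r4:1
c2: issue SUB r2<-Add1 | r0:5,r1:4,r2:Add1,r3:5,r4:1
c3: issue ADD r0<-Add2 | r0:Add2,r1:4,r2:Add1,r3:5,r4:1
c4: issue MUL r4<-Mul2 | r0:Add2,r1:4,r2:Add1,r3:5,r4:Mul2
c5: CDB Add2=8; issue ADD r3<-Add2 | r0:8,r1:4,r2:Add1,r3:Add2,r4:Mul2
c6: CDB Mul1=20; issue MUL r3<-Mul1 | r0:8,r1:4,r2:Add1,r3:Mul1,r4:Mul2

STATUS = TAG Mul1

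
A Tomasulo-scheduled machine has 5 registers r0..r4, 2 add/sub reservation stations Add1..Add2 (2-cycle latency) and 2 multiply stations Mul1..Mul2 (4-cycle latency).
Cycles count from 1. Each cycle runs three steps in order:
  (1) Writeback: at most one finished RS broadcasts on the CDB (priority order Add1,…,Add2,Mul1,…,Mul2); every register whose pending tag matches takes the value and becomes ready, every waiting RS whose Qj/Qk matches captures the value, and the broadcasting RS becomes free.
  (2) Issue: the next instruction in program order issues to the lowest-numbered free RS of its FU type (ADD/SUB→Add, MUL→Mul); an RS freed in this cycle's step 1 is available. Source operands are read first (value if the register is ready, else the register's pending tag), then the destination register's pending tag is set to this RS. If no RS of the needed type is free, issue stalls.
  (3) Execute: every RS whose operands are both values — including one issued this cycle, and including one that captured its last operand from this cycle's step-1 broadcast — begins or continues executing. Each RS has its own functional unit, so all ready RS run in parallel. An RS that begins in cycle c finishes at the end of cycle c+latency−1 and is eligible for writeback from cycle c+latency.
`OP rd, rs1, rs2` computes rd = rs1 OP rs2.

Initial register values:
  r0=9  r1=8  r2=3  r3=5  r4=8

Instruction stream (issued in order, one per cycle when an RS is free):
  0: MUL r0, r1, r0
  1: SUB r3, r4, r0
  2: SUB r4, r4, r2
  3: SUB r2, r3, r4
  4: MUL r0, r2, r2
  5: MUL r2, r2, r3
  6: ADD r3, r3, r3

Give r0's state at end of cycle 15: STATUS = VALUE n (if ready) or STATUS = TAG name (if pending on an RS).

c1: issue MUL r0<-Mul1 | r0:Mul1,r1:8,r2:3,r3:5,r4:8
c2: issue SUB r3<-Add1 | r0:Mul1,r1:8,r2:3,r3:Add1,r4:8
c3: issue SUB r4<-Add2 | r0:Mul1,r1:8,r2:3,r3:Add1,r4:Add2
c4: stall | r0:Mul1,r1:8,r2:3,r3:Add1,r4:Add2
c5: CDB Add2=5; issue SUB r2<-Add2 | r0:Mul1,r1:8,r2:Add2,r3:Add1,r4:5
c6: CDB Mul1=72; issue MUL r0<-Mul1 | r0:Mul1,r1:8,r2:Add2,r3:Add1,r4:5
c7: issue MUL r2<-Mul2 | r0:Mul1,r1:8,r2:Mul2,r3:Add1,r4:5
c8: CDB Add1=-64; issue ADD r3<-Add1 | r0:Mul1,r1:8,r2:Mul2,r3:Add1,r4:5
c9: - | r0:Mul1,r1:8,r2:Mul2,r3:Add1,r4:5
c10: CDB Add1=-128 | r0:Mul1,r1:8,r2:Mul2,r3:-128,r4:5
c11: CDB Add2=-69 | r0:Mul1,r1:8,r2:Mul2,r3:-128,r4:5
c12: - | r0:Mul1,r1:8,r2:Mul2,r3:-128,r4:5
c13: - | r0:Mul1,r1:8,r2:Mul2,r3:-128,r4:5
c14: - | r0:Mul1,r1:8,r2:Mul2,r3:-128,r4:5
c15: CDB Mul1=4761 | r0:4761,r1:8,r2:Mul2,r3:-128,r4:5

STATUS = VALUE 4761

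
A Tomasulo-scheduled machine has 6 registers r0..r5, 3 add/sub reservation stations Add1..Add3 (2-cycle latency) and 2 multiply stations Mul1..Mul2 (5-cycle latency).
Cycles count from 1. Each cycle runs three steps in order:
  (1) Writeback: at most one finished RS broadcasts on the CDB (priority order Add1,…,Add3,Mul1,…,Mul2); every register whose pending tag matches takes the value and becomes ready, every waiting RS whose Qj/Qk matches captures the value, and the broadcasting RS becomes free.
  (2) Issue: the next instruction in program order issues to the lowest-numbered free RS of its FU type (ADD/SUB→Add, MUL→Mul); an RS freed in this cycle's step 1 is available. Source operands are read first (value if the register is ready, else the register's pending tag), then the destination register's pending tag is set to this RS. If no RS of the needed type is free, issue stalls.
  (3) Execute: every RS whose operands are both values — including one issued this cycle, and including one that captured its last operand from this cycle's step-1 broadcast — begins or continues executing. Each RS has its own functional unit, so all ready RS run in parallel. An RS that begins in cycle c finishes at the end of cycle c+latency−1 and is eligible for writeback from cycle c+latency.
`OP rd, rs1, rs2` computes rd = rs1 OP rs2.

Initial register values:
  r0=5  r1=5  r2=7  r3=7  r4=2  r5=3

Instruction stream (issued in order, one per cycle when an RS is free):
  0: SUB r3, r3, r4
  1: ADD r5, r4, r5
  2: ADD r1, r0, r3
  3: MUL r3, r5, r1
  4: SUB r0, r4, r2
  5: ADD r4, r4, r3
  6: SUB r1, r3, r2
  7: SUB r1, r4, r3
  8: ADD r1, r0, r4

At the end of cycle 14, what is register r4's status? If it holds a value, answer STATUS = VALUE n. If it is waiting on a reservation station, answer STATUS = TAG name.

STATUS = VALUE 52

c1: issue SUB r3<-Add1 | r0:5,r1:5,r2:7,r3:Add1,r4:2,r5:3
c2: issue ADD r5<-Add2 | r0:5,r1:5,r2:7,r3:Add1,r4:2,r5:Add2
c3: CDB Add1=5; issue ADD r1<-Add1 | r0:5,r1:Add1,r2:7,r3:5,r4:2,r5:Add2
c4: CDB Add2=5; issue MUL r3<-Mul1 | r0:5,r1:Add1,r2:7,r3:Mul1,r4:2,r5:5
c5: CDB Add1=10; issue SUB r0<-Add1 | r0:Add1,r1:10,r2:7,r3:Mul1,r4:2,r5:5
c6: issue ADD r4<-Add2 | r0:Add1,r1:10,r2:7,r3:Mul1,r4:Add2,r5:5
c7: CDB Add1=-5; issue SUB r1<-Add1 | r0:-5,r1:Add1,r2:7,r3:Mul1,r4:Add2,r5:5
c8: issue SUB r1<-Add3 | r0:-5,r1:Add3,r2:7,r3:Mul1,r4:Add2,r5:5
c9: stall | r0:-5,r1:Add3,r2:7,r3:Mul1,r4:Add2,r5:5
c10: CDB Mul1=50; stall | r0:-5,r1:Add3,r2:7,r3:50,r4:Add2,r5:5
c11: stall | r0:-5,r1:Add3,r2:7,r3:50,r4:Add2,r5:5
c12: CDB Add1=43; issue ADD r1<-Add1 | r0:-5,r1:Add1,r2:7,r3:50,r4:Add2,r5:5
c13: CDB Add2=52 | r0:-5,r1:Add1,r2:7,r3:50,r4:52,r5:5
c14: - | r0:-5,r1:Add1,r2:7,r3:50,r4:52,r5:5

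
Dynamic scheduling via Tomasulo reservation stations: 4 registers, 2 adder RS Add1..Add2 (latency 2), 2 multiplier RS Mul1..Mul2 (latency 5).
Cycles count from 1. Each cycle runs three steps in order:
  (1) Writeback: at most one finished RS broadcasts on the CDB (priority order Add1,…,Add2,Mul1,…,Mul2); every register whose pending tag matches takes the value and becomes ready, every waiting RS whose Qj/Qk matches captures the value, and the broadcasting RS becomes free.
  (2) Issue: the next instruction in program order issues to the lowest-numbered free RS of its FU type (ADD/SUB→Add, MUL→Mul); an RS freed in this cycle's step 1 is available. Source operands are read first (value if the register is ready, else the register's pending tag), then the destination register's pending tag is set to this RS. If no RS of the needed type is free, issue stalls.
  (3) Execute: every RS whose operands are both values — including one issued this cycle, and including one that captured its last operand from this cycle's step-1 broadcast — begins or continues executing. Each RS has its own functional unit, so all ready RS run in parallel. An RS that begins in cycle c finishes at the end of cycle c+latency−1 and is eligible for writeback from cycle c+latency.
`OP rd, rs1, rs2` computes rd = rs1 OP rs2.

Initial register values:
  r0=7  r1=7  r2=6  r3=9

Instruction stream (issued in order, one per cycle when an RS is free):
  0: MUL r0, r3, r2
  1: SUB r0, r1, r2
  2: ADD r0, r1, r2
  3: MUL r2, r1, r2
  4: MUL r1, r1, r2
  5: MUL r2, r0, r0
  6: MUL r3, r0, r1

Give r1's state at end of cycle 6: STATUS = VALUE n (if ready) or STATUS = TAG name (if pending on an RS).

STATUS = TAG Mul1

c1: issue MUL r0<-Mul1 | r0:Mul1,r1:7,r2:6,r3:9
c2: issue SUB r0<-Add1 | r0:Add1,r1:7,r2:6,r3:9
c3: issue ADD r0<-Add2 | r0:Add2,r1:7,r2:6,r3:9
c4: CDB Add1=1; issue MUL r2<-Mul2 | r0:Add2,r1:7,r2:Mul2,r3:9
c5: CDB Add2=13; stall | r0:13,r1:7,r2:Mul2,r3:9
c6: CDB Mul1=54; issue MUL r1<-Mul1 | r0:13,r1:Mul1,r2:Mul2,r3:9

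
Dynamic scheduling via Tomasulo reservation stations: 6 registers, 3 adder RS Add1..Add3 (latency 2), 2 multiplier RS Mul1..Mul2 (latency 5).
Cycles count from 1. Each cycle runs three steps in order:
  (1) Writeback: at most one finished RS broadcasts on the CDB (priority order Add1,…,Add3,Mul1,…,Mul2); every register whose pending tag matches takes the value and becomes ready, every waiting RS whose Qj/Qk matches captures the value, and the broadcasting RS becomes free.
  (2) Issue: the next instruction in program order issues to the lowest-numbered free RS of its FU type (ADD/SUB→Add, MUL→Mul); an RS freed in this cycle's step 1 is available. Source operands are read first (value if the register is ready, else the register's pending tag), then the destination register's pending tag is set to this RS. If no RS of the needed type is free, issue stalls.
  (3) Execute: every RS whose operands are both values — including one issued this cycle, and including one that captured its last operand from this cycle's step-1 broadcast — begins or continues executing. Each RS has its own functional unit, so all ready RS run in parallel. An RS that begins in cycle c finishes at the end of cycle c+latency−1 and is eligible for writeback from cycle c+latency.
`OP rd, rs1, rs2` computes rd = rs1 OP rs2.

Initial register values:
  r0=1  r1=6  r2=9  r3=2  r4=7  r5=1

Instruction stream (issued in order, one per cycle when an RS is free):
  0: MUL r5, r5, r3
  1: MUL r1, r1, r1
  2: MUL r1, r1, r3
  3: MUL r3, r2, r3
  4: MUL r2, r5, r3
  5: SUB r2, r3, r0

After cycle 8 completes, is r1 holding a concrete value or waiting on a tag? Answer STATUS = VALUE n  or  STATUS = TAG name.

  c1: issue MUL r5<-Mul1  regs: r0:1,r1:6,r2:9,r3:2,r4:7,r5:Mul1
  c2: issue MUL r1<-Mul2  regs: r0:1,r1:Mul2,r2:9,r3:2,r4:7,r5:Mul1
  c3: stall  regs: r0:1,r1:Mul2,r2:9,r3:2,r4:7,r5:Mul1
  c4: stall  regs: r0:1,r1:Mul2,r2:9,r3:2,r4:7,r5:Mul1
  c5: stall  regs: r0:1,r1:Mul2,r2:9,r3:2,r4:7,r5:Mul1
  c6: CDB Mul1=2; issue MUL r1<-Mul1  regs: r0:1,r1:Mul1,r2:9,r3:2,r4:7,r5:2
  c7: CDB Mul2=36; issue MUL r3<-Mul2  regs: r0:1,r1:Mul1,r2:9,r3:Mul2,r4:7,r5:2
  c8: stall  regs: r0:1,r1:Mul1,r2:9,r3:Mul2,r4:7,r5:2

STATUS = TAG Mul1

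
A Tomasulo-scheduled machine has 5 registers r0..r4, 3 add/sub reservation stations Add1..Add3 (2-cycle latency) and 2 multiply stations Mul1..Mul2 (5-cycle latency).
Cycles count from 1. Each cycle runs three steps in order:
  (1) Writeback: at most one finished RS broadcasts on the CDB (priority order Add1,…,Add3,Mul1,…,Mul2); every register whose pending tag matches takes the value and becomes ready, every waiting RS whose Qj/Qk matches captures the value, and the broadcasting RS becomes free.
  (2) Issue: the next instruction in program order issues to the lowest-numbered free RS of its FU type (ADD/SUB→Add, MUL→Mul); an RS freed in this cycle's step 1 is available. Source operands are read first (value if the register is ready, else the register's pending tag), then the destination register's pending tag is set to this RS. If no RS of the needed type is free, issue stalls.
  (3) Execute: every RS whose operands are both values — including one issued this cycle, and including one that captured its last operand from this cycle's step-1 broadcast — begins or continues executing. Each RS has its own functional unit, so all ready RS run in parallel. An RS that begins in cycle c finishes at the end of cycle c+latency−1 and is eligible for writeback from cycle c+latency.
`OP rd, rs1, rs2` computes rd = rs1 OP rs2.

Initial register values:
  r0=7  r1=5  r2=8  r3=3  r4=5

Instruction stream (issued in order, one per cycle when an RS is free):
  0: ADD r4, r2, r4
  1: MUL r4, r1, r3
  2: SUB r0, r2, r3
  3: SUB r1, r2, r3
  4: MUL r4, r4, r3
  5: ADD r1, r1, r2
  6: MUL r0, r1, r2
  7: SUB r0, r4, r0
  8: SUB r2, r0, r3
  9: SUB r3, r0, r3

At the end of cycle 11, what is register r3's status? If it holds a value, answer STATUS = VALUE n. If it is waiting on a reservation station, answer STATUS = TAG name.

cycle 1: issue ADD r4<-Add1 // r0:7,r1:5,r2:8,r3:3,r4:Add1
cycle 2: issue MUL r4<-Mul1 // r0:7,r1:5,r2:8,r3:3,r4:Mul1
cycle 3: CDB Add1=13; issue SUB r0<-Add1 // r0:Add1,r1:5,r2:8,r3:3,r4:Mul1
cycle 4: issue SUB r1<-Add2 // r0:Add1,r1:Add2,r2:8,r3:3,r4:Mul1
cycle 5: CDB Add1=5; issue MUL r4<-Mul2 // r0:5,r1:Add2,r2:8,r3:3,r4:Mul2
cycle 6: CDB Add2=5; issue ADD r1<-Add1 // r0:5,r1:Add1,r2:8,r3:3,r4:Mul2
cycle 7: CDB Mul1=15; issue MUL r0<-Mul1 // r0:Mul1,r1:Add1,r2:8,r3:3,r4:Mul2
cycle 8: CDB Add1=13; issue SUB r0<-Add1 // r0:Add1,r1:13,r2:8,r3:3,r4:Mul2
cycle 9: issue SUB r2<-Add2 // r0:Add1,r1:13,r2:Add2,r3:3,r4:Mul2
cycle 10: issue SUB r3<-Add3 // r0:Add1,r1:13,r2:Add2,r3:Add3,r4:Mul2
cycle 11: - // r0:Add1,r1:13,r2:Add2,r3:Add3,r4:Mul2

STATUS = TAG Add3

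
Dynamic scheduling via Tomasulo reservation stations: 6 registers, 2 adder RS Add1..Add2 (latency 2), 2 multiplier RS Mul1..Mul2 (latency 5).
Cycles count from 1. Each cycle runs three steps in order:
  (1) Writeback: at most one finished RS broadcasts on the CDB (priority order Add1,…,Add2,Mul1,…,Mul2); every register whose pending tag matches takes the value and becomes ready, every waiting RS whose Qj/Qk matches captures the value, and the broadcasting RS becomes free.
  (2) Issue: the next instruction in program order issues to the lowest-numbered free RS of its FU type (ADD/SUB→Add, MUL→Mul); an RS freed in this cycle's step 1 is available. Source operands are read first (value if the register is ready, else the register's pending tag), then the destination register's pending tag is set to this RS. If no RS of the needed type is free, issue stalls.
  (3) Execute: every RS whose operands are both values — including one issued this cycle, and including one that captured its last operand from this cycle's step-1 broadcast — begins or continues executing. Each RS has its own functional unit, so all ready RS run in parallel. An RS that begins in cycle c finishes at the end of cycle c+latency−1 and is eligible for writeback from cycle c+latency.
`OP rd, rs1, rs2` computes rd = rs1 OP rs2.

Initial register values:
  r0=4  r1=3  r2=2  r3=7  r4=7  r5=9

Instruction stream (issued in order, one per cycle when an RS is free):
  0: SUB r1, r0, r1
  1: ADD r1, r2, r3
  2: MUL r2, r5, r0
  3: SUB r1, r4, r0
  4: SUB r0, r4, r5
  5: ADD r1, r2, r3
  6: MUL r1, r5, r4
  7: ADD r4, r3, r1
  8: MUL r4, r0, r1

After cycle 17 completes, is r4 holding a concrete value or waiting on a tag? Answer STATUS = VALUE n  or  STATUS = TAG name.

STATUS = VALUE -126

c1: issue SUB r1<-Add1 | r0:4,r1:Add1,r2:2,r3:7,r4:7,r5:9
c2: issue ADD r1<-Add2 | r0:4,r1:Add2,r2:2,r3:7,r4:7,r5:9
c3: CDB Add1=1; issue MUL r2<-Mul1 | r0:4,r1:Add2,r2:Mul1,r3:7,r4:7,r5:9
c4: CDB Add2=9; issue SUB r1<-Add1 | r0:4,r1:Add1,r2:Mul1,r3:7,r4:7,r5:9
c5: issue SUB r0<-Add2 | r0:Add2,r1:Add1,r2:Mul1,r3:7,r4:7,r5:9
c6: CDB Add1=3; issue ADD r1<-Add1 | r0:Add2,r1:Add1,r2:Mul1,r3:7,r4:7,r5:9
c7: CDB Add2=-2; issue MUL r1<-Mul2 | r0:-2,r1:Mul2,r2:Mul1,r3:7,r4:7,r5:9
c8: CDB Mul1=36; issue ADD r4<-Add2 | r0:-2,r1:Mul2,r2:36,r3:7,r4:Add2,r5:9
c9: issue MUL r4<-Mul1 | r0:-2,r1:Mul2,r2:36,r3:7,r4:Mul1,r5:9
c10: CDB Add1=43 | r0:-2,r1:Mul2,r2:36,r3:7,r4:Mul1,r5:9
c11: - | r0:-2,r1:Mul2,r2:36,r3:7,r4:Mul1,r5:9
c12: CDB Mul2=63 | r0:-2,r1:63,r2:36,r3:7,r4:Mul1,r5:9
c13: - | r0:-2,r1:63,r2:36,r3:7,r4:Mul1,r5:9
c14: CDB Add2=70 | r0:-2,r1:63,r2:36,r3:7,r4:Mul1,r5:9
c15: - | r0:-2,r1:63,r2:36,r3:7,r4:Mul1,r5:9
c16: - | r0:-2,r1:63,r2:36,r3:7,r4:Mul1,r5:9
c17: CDB Mul1=-126 | r0:-2,r1:63,r2:36,r3:7,r4:-126,r5:9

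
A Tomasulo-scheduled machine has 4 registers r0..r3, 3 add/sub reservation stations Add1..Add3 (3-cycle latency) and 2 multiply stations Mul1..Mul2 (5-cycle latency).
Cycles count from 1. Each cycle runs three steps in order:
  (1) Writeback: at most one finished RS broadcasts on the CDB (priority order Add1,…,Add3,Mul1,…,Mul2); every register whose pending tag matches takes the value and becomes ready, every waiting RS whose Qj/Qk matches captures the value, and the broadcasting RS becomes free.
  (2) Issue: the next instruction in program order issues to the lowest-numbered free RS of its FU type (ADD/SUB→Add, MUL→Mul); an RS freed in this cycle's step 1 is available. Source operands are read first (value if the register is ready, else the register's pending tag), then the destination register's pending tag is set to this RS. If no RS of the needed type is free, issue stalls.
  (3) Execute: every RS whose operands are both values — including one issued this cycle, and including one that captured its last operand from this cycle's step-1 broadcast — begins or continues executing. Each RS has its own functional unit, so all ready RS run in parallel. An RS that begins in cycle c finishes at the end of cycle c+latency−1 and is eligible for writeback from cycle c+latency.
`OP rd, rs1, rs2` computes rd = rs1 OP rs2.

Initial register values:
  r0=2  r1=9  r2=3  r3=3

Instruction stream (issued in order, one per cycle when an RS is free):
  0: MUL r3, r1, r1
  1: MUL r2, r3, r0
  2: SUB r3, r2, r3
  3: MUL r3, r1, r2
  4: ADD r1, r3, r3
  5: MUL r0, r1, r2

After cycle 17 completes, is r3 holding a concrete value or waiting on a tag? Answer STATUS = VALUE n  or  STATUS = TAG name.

STATUS = VALUE 1458

c1: issue MUL r3<-Mul1 | r0:2,r1:9,r2:3,r3:Mul1
c2: issue MUL r2<-Mul2 | r0:2,r1:9,r2:Mul2,r3:Mul1
c3: issue SUB r3<-Add1 | r0:2,r1:9,r2:Mul2,r3:Add1
c4: stall | r0:2,r1:9,r2:Mul2,r3:Add1
c5: stall | r0:2,r1:9,r2:Mul2,r3:Add1
c6: CDB Mul1=81; issue MUL r3<-Mul1 | r0:2,r1:9,r2:Mul2,r3:Mul1
c7: issue ADD r1<-Add2 | r0:2,r1:Add2,r2:Mul2,r3:Mul1
c8: stall | r0:2,r1:Add2,r2:Mul2,r3:Mul1
c9: stall | r0:2,r1:Add2,r2:Mul2,r3:Mul1
c10: stall | r0:2,r1:Add2,r2:Mul2,r3:Mul1
c11: CDB Mul2=162; issue MUL r0<-Mul2 | r0:Mul2,r1:Add2,r2:162,r3:Mul1
c12: - | r0:Mul2,r1:Add2,r2:162,r3:Mul1
c13: - | r0:Mul2,r1:Add2,r2:162,r3:Mul1
c14: CDB Add1=81 | r0:Mul2,r1:Add2,r2:162,r3:Mul1
c15: - | r0:Mul2,r1:Add2,r2:162,r3:Mul1
c16: CDB Mul1=1458 | r0:Mul2,r1:Add2,r2:162,r3:1458
c17: - | r0:Mul2,r1:Add2,r2:162,r3:1458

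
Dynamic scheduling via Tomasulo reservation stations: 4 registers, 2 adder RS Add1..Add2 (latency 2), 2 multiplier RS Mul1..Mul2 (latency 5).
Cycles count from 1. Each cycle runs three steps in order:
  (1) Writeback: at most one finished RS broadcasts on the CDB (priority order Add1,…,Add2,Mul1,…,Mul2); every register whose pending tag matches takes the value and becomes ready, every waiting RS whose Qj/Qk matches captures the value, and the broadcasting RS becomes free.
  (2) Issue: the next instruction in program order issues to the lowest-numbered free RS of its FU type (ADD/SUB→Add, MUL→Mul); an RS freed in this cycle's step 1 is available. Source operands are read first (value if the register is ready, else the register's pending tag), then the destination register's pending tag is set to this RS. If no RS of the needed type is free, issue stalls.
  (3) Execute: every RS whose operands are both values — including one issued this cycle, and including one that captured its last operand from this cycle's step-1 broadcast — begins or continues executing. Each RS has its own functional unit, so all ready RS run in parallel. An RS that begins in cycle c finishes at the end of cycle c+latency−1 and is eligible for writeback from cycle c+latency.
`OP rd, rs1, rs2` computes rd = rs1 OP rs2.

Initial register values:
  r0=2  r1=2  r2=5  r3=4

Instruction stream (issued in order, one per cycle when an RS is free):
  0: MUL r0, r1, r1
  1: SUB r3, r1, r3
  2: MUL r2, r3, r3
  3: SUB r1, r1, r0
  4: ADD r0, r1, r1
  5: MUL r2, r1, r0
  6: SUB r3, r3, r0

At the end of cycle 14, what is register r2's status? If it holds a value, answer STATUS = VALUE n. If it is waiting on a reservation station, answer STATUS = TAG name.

STATUS = TAG Mul1

  c1: issue MUL r0<-Mul1  regs: r0:Mul1,r1:2,r2:5,r3:4
  c2: issue SUB r3<-Add1  regs: r0:Mul1,r1:2,r2:5,r3:Add1
  c3: issue MUL r2<-Mul2  regs: r0:Mul1,r1:2,r2:Mul2,r3:Add1
  c4: CDB Add1=-2; issue SUB r1<-Add1  regs: r0:Mul1,r1:Add1,r2:Mul2,r3:-2
  c5: issue ADD r0<-Add2  regs: r0:Add2,r1:Add1,r2:Mul2,r3:-2
  c6: CDB Mul1=4; issue MUL r2<-Mul1  regs: r0:Add2,r1:Add1,r2:Mul1,r3:-2
  c7: stall  regs: r0:Add2,r1:Add1,r2:Mul1,r3:-2
  c8: CDB Add1=-2; issue SUB r3<-Add1  regs: r0:Add2,r1:-2,r2:Mul1,r3:Add1
  c9: CDB Mul2=4  regs: r0:Add2,r1:-2,r2:Mul1,r3:Add1
  c10: CDB Add2=-4  regs: r0:-4,r1:-2,r2:Mul1,r3:Add1
  c11: -  regs: r0:-4,r1:-2,r2:Mul1,r3:Add1
  c12: CDB Add1=2  regs: r0:-4,r1:-2,r2:Mul1,r3:2
  c13: -  regs: r0:-4,r1:-2,r2:Mul1,r3:2
  c14: -  regs: r0:-4,r1:-2,r2:Mul1,r3:2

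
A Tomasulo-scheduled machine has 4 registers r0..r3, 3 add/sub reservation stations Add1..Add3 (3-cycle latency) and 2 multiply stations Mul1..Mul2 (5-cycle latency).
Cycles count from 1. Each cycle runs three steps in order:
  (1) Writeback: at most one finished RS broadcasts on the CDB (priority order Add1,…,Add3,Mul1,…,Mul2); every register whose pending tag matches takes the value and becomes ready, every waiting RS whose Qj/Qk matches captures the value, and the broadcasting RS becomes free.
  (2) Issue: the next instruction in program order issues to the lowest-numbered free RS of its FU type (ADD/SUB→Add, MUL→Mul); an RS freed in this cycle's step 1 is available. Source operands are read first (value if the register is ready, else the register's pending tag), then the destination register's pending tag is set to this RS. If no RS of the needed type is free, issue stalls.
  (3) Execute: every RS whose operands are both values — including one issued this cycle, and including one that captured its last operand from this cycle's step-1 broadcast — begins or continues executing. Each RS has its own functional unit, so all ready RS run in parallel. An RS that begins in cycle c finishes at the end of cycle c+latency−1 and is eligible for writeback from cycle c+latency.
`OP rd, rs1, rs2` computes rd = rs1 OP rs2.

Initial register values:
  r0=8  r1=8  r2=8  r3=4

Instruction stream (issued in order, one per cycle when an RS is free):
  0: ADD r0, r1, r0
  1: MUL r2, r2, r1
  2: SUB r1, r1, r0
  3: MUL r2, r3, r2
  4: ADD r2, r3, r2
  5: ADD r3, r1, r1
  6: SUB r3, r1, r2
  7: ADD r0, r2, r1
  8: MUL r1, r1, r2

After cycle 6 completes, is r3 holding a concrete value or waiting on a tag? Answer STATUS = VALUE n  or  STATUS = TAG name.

STATUS = TAG Add3

c1: issue ADD r0<-Add1 | r0:Add1,r1:8,r2:8,r3:4
c2: issue MUL r2<-Mul1 | r0:Add1,r1:8,r2:Mul1,r3:4
c3: issue SUB r1<-Add2 | r0:Add1,r1:Add2,r2:Mul1,r3:4
c4: CDB Add1=16; issue MUL r2<-Mul2 | r0:16,r1:Add2,r2:Mul2,r3:4
c5: issue ADD r2<-Add1 | r0:16,r1:Add2,r2:Add1,r3:4
c6: issue ADD r3<-Add3 | r0:16,r1:Add2,r2:Add1,r3:Add3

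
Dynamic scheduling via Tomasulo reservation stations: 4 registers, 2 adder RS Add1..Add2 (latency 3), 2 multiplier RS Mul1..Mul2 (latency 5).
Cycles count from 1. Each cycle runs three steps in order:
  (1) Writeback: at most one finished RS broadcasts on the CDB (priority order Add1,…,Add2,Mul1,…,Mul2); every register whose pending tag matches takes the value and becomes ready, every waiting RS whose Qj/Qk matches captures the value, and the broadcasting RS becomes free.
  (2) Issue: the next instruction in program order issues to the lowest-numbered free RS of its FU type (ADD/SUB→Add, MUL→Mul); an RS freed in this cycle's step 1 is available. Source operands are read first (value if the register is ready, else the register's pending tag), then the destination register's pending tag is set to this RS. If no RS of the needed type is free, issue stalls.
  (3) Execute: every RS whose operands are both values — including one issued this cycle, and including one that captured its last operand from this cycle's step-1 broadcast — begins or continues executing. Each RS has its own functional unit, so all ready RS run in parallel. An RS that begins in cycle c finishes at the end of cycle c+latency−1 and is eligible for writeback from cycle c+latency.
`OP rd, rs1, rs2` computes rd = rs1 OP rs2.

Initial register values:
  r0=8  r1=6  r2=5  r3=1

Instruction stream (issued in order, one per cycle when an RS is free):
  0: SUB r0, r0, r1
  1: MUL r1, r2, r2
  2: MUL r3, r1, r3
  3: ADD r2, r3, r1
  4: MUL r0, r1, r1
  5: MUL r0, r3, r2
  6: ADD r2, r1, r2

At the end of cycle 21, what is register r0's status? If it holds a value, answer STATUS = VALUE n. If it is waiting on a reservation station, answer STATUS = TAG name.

STATUS = VALUE 1250

c1: issue SUB r0<-Add1 | r0:Add1,r1:6,r2:5,r3:1
c2: issue MUL r1<-Mul1 | r0:Add1,r1:Mul1,r2:5,r3:1
c3: issue MUL r3<-Mul2 | r0:Add1,r1:Mul1,r2:5,r3:Mul2
c4: CDB Add1=2; issue ADD r2<-Add1 | r0:2,r1:Mul1,r2:Add1,r3:Mul2
c5: stall | r0:2,r1:Mul1,r2:Add1,r3:Mul2
c6: stall | r0:2,r1:Mul1,r2:Add1,r3:Mul2
c7: CDB Mul1=25; issue MUL r0<-Mul1 | r0:Mul1,r1:25,r2:Add1,r3:Mul2
c8: stall | r0:Mul1,r1:25,r2:Add1,r3:Mul2
c9: stall | r0:Mul1,r1:25,r2:Add1,r3:Mul2
c10: stall | r0:Mul1,r1:25,r2:Add1,r3:Mul2
c11: stall | r0:Mul1,r1:25,r2:Add1,r3:Mul2
c12: CDB Mul1=625; issue MUL r0<-Mul1 | r0:Mul1,r1:25,r2:Add1,r3:Mul2
c13: CDB Mul2=25; issue ADD r2<-Add2 | r0:Mul1,r1:25,r2:Add2,r3:25
c14: - | r0:Mul1,r1:25,r2:Add2,r3:25
c15: - | r0:Mul1,r1:25,r2:Add2,r3:25
c16: CDB Add1=50 | r0:Mul1,r1:25,r2:Add2,r3:25
c17: - | r0:Mul1,r1:25,r2:Add2,r3:25
c18: - | r0:Mul1,r1:25,r2:Add2,r3:25
c19: CDB Add2=75 | r0:Mul1,r1:25,r2:75,r3:25
c20: - | r0:Mul1,r1:25,r2:75,r3:25
c21: CDB Mul1=1250 | r0:1250,r1:25,r2:75,r3:25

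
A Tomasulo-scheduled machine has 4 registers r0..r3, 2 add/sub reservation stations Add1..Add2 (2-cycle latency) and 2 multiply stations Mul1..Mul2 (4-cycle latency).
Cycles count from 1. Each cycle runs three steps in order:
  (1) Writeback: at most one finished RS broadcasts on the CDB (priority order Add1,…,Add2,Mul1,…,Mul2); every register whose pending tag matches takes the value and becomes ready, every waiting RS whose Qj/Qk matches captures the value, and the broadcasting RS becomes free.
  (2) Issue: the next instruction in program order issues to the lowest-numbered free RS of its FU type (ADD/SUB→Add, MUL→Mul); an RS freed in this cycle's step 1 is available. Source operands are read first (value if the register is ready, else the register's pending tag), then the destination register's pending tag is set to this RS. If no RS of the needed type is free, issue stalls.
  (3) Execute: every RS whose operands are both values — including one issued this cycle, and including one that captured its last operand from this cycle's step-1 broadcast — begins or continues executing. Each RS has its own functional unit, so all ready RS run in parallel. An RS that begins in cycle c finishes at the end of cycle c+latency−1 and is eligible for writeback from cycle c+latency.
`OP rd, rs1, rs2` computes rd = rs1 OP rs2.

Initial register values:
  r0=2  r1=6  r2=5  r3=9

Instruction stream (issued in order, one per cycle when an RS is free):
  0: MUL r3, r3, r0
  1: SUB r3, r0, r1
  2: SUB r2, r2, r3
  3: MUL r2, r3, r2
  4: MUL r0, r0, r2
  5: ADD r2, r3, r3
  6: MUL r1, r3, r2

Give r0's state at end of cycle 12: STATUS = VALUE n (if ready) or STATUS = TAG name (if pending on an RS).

c1: issue MUL r3<-Mul1 | r0:2,r1:6,r2:5,r3:Mul1
c2: issue SUB r3<-Add1 | r0:2,r1:6,r2:5,r3:Add1
c3: issue SUB r2<-Add2 | r0:2,r1:6,r2:Add2,r3:Add1
c4: CDB Add1=-4; issue MUL r2<-Mul2 | r0:2,r1:6,r2:Mul2,r3:-4
c5: CDB Mul1=18; issue MUL r0<-Mul1 | r0:Mul1,r1:6,r2:Mul2,r3:-4
c6: CDB Add2=9; issue ADD r2<-Add1 | r0:Mul1,r1:6,r2:Add1,r3:-4
c7: stall | r0:Mul1,r1:6,r2:Add1,r3:-4
c8: CDB Add1=-8; stall | r0:Mul1,r1:6,r2:-8,r3:-4
c9: stall | r0:Mul1,r1:6,r2:-8,r3:-4
c10: CDB Mul2=-36; issue MUL r1<-Mul2 | r0:Mul1,r1:Mul2,r2:-8,r3:-4
c11: - | r0:Mul1,r1:Mul2,r2:-8,r3:-4
c12: - | r0:Mul1,r1:Mul2,r2:-8,r3:-4

STATUS = TAG Mul1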